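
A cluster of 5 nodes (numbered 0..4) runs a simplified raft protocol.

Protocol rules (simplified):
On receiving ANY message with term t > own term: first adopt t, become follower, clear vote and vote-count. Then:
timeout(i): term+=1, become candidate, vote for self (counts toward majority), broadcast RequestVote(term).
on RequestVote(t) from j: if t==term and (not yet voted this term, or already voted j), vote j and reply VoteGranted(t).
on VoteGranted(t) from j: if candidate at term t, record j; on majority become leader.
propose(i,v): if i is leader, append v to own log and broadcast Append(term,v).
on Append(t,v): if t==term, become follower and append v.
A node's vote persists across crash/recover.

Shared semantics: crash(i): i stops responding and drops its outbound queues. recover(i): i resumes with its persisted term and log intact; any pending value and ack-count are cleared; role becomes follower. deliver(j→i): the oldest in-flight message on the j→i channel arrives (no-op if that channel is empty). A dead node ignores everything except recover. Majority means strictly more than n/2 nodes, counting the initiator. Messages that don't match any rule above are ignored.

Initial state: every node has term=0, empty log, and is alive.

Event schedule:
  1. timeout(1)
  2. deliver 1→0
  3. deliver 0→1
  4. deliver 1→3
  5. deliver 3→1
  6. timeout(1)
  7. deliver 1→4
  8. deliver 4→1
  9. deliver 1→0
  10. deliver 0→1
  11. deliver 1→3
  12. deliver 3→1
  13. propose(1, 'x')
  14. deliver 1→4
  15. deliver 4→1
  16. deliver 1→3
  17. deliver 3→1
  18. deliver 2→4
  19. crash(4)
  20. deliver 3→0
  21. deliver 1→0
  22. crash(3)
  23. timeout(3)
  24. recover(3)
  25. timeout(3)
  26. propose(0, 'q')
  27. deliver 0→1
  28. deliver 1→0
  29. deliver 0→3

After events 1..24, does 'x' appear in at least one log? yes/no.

yes

[1] timeout(1) → N1(cand t1 [-])
[2] deliver 1→0 → N0(foll t1 [-])
[3] deliver 0→1 → ∅
[4] deliver 1→3 → N3(foll t1 [-])
[5] deliver 3→1 → N1(lead t1 [-])
[6] timeout(1) → N1(cand t2 [-])
[7] deliver 1→4 → N4(foll t1 [-])
[8] deliver 4→1 → ∅
[9] deliver 1→0 → N0(foll t2 [-])
[10] deliver 0→1 → ∅
[11] deliver 1→3 → N3(foll t2 [-])
[12] deliver 3→1 → N1(lead t2 [-])
[13] propose(1,'x') → N1(lead t2 [x])
[14] deliver 1→4 → N4(foll t2 [-])
[15] deliver 4→1 → ∅
[16] deliver 1→3 → N3(foll t2 [x])
[17] deliver 3→1 → ∅
[18] deliver 2→4 → ∅
[19] crash(4) → N4(✗foll t2 [-])
[20] deliver 3→0 → ∅
[21] deliver 1→0 → N0(foll t2 [x])
[22] crash(3) → N3(✗foll t2 [x])
[23] timeout(3) → ∅
[24] recover(3) → N3(foll t2 [x])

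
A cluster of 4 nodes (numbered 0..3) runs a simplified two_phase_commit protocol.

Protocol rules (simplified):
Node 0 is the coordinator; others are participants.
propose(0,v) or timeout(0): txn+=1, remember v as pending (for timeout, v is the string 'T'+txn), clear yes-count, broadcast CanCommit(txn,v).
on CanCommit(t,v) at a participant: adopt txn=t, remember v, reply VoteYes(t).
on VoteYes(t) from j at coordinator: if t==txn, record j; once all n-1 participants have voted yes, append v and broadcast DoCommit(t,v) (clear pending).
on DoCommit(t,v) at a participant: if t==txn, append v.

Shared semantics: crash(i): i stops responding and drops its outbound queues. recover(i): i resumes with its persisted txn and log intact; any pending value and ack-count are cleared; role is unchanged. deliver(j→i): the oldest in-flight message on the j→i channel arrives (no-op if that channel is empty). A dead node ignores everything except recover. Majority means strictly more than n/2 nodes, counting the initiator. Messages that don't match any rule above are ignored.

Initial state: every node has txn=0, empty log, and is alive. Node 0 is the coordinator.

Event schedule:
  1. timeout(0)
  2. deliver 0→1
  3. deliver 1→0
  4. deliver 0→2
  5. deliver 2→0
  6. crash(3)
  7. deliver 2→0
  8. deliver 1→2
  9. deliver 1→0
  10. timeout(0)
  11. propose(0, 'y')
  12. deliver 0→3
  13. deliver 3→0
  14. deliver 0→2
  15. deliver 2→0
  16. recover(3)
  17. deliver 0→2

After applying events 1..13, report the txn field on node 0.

1. timeout(0):  <0:coor t1 ->
2. deliver 0→1:  <1:part t1 ->
3. deliver 1→0:  nop
4. deliver 0→2:  <2:part t1 ->
5. deliver 2→0:  nop
6. crash(3):  <3:✗part t0 ->
7. deliver 2→0:  nop
8. deliver 1→2:  nop
9. deliver 1→0:  nop
10. timeout(0):  <0:coor t2 ->
11. propose(0,'y'):  <0:coor t3 ->
12. deliver 0→3:  nop
13. deliver 3→0:  nop

3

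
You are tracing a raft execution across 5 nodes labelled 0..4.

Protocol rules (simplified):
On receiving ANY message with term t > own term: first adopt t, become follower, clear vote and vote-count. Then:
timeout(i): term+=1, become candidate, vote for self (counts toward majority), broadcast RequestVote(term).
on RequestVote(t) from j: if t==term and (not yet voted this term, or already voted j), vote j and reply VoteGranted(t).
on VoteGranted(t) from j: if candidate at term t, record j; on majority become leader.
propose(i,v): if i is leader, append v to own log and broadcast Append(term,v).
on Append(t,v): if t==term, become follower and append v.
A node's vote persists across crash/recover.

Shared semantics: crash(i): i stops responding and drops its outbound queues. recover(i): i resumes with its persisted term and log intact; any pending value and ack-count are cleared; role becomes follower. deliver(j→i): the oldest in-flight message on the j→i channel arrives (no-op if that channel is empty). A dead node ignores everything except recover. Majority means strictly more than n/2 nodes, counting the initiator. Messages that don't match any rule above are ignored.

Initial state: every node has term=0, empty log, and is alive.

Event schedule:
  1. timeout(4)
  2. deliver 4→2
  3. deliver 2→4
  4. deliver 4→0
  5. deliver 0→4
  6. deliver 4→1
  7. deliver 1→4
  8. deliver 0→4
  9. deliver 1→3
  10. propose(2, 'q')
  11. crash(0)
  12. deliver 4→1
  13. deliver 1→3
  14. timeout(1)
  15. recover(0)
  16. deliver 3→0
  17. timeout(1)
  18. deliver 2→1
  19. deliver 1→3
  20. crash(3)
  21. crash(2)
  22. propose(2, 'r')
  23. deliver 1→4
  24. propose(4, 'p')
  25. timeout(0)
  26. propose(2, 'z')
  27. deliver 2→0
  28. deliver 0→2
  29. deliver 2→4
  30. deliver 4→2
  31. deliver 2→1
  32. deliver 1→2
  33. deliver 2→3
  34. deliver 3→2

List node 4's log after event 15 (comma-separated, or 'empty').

empty

after 1 — timeout(4): n4:cand/t1/[-]
after 2 — deliver 4→2: n2:foll/t1/[-]
after 3 — deliver 2→4: ·
after 4 — deliver 4→0: n0:foll/t1/[-]
after 5 — deliver 0→4: n4:lead/t1/[-]
after 6 — deliver 4→1: n1:foll/t1/[-]
after 7 — deliver 1→4: ·
after 8 — deliver 0→4: ·
after 9 — deliver 1→3: ·
after 10 — propose(2,'q'): ·
after 11 — crash(0): n0:✗foll/t1/[-]
after 12 — deliver 4→1: ·
after 13 — deliver 1→3: ·
after 14 — timeout(1): n1:cand/t2/[-]
after 15 — recover(0): n0:foll/t1/[-]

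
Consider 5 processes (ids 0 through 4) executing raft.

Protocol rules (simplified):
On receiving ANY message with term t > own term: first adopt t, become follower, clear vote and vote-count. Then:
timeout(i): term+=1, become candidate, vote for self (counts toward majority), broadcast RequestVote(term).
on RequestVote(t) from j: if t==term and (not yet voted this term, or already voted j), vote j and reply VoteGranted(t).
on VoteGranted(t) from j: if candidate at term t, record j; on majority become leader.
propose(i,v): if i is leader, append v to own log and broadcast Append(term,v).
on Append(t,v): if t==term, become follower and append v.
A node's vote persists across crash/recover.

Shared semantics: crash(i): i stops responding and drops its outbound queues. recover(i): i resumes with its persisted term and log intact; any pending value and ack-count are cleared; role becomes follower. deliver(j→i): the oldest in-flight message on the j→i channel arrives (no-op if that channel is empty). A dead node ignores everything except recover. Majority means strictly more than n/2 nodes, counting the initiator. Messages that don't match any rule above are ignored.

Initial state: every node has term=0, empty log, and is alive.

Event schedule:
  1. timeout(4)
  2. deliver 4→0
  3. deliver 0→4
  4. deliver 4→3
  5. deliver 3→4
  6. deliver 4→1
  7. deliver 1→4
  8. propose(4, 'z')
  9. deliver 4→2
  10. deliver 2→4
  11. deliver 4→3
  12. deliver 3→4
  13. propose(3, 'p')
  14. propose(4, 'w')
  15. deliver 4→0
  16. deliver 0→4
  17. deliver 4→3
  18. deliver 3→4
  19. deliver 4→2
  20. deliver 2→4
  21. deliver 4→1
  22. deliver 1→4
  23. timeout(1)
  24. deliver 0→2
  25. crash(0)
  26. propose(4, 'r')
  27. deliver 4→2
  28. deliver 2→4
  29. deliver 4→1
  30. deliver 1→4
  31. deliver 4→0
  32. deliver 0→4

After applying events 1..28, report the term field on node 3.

1

1. timeout(4):  <4:cand t1 ->
2. deliver 4→0:  <0:foll t1 ->
3. deliver 0→4:  nop
4. deliver 4→3:  <3:foll t1 ->
5. deliver 3→4:  <4:lead t1 ->
6. deliver 4→1:  <1:foll t1 ->
7. deliver 1→4:  nop
8. propose(4,'z'):  <4:lead t1 z>
9. deliver 4→2:  <2:foll t1 ->
10. deliver 2→4:  nop
11. deliver 4→3:  <3:foll t1 z>
12. deliver 3→4:  nop
13. propose(3,'p'):  nop
14. propose(4,'w'):  <4:lead t1 z,w>
15. deliver 4→0:  <0:foll t1 z>
16. deliver 0→4:  nop
17. deliver 4→3:  <3:foll t1 z,w>
18. deliver 3→4:  nop
19. deliver 4→2:  <2:foll t1 z>
20. deliver 2→4:  nop
21. deliver 4→1:  <1:foll t1 z>
22. deliver 1→4:  nop
23. timeout(1):  <1:cand t2 z>
24. deliver 0→2:  nop
25. crash(0):  <0:✗foll t1 z>
26. propose(4,'r'):  <4:lead t1 z,w,r>
27. deliver 4→2:  <2:foll t1 z,w>
28. deliver 2→4:  nop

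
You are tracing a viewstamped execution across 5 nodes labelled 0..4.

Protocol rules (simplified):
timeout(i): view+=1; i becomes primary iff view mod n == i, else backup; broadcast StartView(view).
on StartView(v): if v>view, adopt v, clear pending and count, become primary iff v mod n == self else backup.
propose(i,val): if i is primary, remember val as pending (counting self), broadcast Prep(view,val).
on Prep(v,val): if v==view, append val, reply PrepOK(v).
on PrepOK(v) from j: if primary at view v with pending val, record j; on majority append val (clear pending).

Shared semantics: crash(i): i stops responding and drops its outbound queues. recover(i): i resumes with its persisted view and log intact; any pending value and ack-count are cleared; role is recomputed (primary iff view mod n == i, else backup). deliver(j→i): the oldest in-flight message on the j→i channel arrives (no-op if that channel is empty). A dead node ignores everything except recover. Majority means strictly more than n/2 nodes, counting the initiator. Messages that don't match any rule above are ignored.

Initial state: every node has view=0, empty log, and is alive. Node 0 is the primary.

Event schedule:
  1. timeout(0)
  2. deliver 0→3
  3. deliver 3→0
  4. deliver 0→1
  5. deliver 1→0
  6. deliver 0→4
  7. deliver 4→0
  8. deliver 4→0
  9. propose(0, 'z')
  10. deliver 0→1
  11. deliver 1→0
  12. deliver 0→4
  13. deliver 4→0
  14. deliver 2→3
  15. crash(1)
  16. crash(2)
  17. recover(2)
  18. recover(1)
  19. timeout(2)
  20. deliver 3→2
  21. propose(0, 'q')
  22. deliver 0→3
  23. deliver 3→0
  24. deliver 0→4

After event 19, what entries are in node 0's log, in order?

empty

1. timeout(0):  <0:back v1 ->
2. deliver 0→3:  <3:back v1 ->
3. deliver 3→0:  nop
4. deliver 0→1:  <1:prim v1 ->
5. deliver 1→0:  nop
6. deliver 0→4:  <4:back v1 ->
7. deliver 4→0:  nop
8. deliver 4→0:  nop
9. propose(0,'z'):  nop
10. deliver 0→1:  nop
11. deliver 1→0:  nop
12. deliver 0→4:  nop
13. deliver 4→0:  nop
14. deliver 2→3:  nop
15. crash(1):  <1:✗prim v1 ->
16. crash(2):  <2:✗back v0 ->
17. recover(2):  <2:back v0 ->
18. recover(1):  <1:prim v1 ->
19. timeout(2):  <2:back v1 ->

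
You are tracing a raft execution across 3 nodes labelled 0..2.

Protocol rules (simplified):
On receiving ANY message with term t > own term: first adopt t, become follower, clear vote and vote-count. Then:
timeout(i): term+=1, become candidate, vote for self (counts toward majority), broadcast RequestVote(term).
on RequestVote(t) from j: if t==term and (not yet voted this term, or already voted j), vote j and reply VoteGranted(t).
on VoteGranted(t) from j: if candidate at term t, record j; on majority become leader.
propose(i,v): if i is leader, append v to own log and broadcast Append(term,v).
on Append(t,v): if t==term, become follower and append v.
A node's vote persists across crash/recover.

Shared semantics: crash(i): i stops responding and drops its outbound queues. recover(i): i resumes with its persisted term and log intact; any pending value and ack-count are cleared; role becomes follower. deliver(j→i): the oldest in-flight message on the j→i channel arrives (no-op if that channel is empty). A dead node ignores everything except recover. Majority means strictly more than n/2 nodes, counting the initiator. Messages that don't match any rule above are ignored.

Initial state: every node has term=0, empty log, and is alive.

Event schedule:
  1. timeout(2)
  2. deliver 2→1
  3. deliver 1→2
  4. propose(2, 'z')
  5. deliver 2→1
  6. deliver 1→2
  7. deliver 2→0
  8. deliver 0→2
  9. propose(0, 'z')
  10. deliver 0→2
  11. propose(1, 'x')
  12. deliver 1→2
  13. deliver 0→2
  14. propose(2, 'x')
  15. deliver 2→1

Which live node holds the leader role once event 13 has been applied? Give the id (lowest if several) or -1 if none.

after 1 — timeout(2): n2:cand/t1/[-]
after 2 — deliver 2→1: n1:foll/t1/[-]
after 3 — deliver 1→2: n2:lead/t1/[-]
after 4 — propose(2,'z'): n2:lead/t1/[z]
after 5 — deliver 2→1: n1:foll/t1/[z]
after 6 — deliver 1→2: ·
after 7 — deliver 2→0: n0:foll/t1/[-]
after 8 — deliver 0→2: ·
after 9 — propose(0,'z'): ·
after 10 — deliver 0→2: ·
after 11 — propose(1,'x'): ·
after 12 — deliver 1→2: ·
after 13 — deliver 0→2: ·

2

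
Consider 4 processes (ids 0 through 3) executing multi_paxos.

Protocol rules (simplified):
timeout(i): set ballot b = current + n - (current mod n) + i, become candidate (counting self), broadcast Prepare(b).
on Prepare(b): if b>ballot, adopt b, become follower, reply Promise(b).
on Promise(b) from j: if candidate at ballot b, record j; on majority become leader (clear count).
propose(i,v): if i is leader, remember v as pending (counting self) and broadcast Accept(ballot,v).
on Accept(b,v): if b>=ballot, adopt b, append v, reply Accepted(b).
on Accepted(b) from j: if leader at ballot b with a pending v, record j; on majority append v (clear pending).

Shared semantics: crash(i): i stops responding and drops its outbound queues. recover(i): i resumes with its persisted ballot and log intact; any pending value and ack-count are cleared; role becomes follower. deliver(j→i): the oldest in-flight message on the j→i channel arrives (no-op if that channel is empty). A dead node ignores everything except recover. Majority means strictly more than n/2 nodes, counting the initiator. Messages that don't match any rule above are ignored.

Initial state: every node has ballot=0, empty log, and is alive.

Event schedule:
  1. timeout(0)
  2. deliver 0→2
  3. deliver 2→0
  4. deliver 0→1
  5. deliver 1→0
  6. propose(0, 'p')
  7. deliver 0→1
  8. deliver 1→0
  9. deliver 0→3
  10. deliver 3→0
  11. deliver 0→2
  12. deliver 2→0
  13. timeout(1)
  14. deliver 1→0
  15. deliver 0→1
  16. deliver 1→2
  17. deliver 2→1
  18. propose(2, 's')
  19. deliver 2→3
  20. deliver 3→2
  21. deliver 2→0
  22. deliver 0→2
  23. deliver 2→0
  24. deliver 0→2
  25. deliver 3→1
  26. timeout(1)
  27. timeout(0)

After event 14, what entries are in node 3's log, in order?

after 1 — timeout(0): n0:cand/b4/[-]
after 2 — deliver 0→2: n2:foll/b4/[-]
after 3 — deliver 2→0: ·
after 4 — deliver 0→1: n1:foll/b4/[-]
after 5 — deliver 1→0: n0:lead/b4/[-]
after 6 — propose(0,'p'): ·
after 7 — deliver 0→1: n1:foll/b4/[p]
after 8 — deliver 1→0: ·
after 9 — deliver 0→3: n3:foll/b4/[-]
after 10 — deliver 3→0: ·
after 11 — deliver 0→2: n2:foll/b4/[p]
after 12 — deliver 2→0: n0:lead/b4/[p]
after 13 — timeout(1): n1:cand/b9/[p]
after 14 — deliver 1→0: n0:foll/b9/[p]

empty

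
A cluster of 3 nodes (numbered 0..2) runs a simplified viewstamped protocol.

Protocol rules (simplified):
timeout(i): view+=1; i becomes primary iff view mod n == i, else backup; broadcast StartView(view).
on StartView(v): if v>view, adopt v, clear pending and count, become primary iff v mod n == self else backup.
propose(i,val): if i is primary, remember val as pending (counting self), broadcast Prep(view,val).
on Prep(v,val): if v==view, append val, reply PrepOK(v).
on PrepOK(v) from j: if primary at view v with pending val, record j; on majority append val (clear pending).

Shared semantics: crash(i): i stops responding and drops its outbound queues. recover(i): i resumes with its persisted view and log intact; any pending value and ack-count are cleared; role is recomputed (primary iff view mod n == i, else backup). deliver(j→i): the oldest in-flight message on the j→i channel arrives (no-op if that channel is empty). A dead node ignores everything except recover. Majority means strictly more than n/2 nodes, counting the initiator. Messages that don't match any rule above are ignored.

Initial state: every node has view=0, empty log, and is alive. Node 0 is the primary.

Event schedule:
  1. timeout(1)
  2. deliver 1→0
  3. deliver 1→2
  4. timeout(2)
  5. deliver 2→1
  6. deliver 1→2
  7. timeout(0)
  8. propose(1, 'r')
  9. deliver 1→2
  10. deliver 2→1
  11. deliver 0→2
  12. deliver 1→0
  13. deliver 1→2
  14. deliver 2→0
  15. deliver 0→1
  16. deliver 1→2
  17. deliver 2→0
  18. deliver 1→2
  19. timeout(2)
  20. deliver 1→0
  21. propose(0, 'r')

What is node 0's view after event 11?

2

e1 timeout(1): 1[prim,v=1,-]
e2 deliver 1→0: 0[back,v=1,-]
e3 deliver 1→2: 2[back,v=1,-]
e4 timeout(2): 2[prim,v=2,-]
e5 deliver 2→1: 1[back,v=2,-]
e6 deliver 1→2: ·
e7 timeout(0): 0[back,v=2,-]
e8 propose(1,'r'): ·
e9 deliver 1→2: ·
e10 deliver 2→1: ·
e11 deliver 0→2: ·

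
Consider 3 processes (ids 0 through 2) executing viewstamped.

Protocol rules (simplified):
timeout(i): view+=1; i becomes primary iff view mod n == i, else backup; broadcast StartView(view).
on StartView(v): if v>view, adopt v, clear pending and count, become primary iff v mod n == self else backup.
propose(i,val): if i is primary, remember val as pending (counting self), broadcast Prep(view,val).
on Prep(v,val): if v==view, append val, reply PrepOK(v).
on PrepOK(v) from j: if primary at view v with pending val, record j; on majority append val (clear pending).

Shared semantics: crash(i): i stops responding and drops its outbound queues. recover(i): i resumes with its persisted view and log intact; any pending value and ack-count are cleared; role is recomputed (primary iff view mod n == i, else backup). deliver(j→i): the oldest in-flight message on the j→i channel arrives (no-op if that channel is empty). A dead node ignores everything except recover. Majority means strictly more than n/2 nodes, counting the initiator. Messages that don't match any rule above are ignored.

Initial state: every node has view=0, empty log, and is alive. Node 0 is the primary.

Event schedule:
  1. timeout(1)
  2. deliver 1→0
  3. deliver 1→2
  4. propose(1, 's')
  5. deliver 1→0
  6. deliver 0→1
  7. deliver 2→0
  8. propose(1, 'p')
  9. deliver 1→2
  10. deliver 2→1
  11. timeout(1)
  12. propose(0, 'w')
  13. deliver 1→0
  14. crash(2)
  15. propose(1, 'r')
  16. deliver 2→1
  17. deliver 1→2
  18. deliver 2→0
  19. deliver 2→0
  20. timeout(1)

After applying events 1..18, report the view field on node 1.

2

e1 timeout(1): 1[prim,v=1,-]
e2 deliver 1→0: 0[back,v=1,-]
e3 deliver 1→2: 2[back,v=1,-]
e4 propose(1,'s'): ·
e5 deliver 1→0: 0[back,v=1,s]
e6 deliver 0→1: 1[prim,v=1,s]
e7 deliver 2→0: ·
e8 propose(1,'p'): ·
e9 deliver 1→2: 2[back,v=1,s]
e10 deliver 2→1: 1[prim,v=1,s,p]
e11 timeout(1): 1[back,v=2,s,p]
e12 propose(0,'w'): ·
e13 deliver 1→0: 0[back,v=1,s,p]
e14 crash(2): 2[✗back,v=1,s]
e15 propose(1,'r'): ·
e16 deliver 2→1: ·
e17 deliver 1→2: ·
e18 deliver 2→0: ·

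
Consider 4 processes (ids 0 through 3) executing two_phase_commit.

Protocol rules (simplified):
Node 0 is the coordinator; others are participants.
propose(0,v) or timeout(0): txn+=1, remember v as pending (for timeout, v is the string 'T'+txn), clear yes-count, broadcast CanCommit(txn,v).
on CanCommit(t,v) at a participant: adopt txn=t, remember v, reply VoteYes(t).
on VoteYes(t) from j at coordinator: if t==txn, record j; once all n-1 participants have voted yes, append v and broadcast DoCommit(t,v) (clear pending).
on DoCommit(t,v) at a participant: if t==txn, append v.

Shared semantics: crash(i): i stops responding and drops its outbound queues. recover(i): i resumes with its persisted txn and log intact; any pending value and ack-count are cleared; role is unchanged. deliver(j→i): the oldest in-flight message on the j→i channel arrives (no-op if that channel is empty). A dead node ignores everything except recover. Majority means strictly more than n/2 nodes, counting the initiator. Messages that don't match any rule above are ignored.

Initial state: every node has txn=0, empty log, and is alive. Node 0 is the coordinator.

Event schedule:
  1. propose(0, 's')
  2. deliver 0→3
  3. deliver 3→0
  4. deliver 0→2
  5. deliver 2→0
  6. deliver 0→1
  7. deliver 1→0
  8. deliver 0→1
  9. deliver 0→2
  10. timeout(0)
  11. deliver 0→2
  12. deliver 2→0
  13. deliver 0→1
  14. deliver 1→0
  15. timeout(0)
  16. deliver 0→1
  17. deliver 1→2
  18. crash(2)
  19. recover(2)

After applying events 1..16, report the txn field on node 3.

[1] propose(0,'s') → N0(coor t1 [-])
[2] deliver 0→3 → N3(part t1 [-])
[3] deliver 3→0 → ∅
[4] deliver 0→2 → N2(part t1 [-])
[5] deliver 2→0 → ∅
[6] deliver 0→1 → N1(part t1 [-])
[7] deliver 1→0 → N0(coor t1 [s])
[8] deliver 0→1 → N1(part t1 [s])
[9] deliver 0→2 → N2(part t1 [s])
[10] timeout(0) → N0(coor t2 [s])
[11] deliver 0→2 → N2(part t2 [s])
[12] deliver 2→0 → ∅
[13] deliver 0→1 → N1(part t2 [s])
[14] deliver 1→0 → ∅
[15] timeout(0) → N0(coor t3 [s])
[16] deliver 0→1 → N1(part t3 [s])

1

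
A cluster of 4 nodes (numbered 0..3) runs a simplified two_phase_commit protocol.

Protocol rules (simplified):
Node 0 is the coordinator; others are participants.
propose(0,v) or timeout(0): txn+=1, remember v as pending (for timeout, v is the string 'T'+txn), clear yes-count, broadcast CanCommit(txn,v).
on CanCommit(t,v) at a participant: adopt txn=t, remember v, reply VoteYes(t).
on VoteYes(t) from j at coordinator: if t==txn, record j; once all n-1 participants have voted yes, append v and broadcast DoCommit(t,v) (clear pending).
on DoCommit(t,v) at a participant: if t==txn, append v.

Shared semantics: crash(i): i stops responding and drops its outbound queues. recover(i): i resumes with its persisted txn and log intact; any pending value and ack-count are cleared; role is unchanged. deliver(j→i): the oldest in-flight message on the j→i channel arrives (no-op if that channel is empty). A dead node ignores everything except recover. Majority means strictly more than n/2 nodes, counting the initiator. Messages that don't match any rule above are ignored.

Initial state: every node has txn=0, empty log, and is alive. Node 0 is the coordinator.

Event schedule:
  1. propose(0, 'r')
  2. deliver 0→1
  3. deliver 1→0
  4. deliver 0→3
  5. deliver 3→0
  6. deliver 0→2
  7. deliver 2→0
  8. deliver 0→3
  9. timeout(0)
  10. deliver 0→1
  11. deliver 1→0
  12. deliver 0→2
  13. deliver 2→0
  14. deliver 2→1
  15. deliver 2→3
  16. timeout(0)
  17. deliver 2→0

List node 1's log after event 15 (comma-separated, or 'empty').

r

1. propose(0,'r'):  <0:coor t1 ->
2. deliver 0→1:  <1:part t1 ->
3. deliver 1→0:  nop
4. deliver 0→3:  <3:part t1 ->
5. deliver 3→0:  nop
6. deliver 0→2:  <2:part t1 ->
7. deliver 2→0:  <0:coor t1 r>
8. deliver 0→3:  <3:part t1 r>
9. timeout(0):  <0:coor t2 r>
10. deliver 0→1:  <1:part t1 r>
11. deliver 1→0:  nop
12. deliver 0→2:  <2:part t1 r>
13. deliver 2→0:  nop
14. deliver 2→1:  nop
15. deliver 2→3:  nop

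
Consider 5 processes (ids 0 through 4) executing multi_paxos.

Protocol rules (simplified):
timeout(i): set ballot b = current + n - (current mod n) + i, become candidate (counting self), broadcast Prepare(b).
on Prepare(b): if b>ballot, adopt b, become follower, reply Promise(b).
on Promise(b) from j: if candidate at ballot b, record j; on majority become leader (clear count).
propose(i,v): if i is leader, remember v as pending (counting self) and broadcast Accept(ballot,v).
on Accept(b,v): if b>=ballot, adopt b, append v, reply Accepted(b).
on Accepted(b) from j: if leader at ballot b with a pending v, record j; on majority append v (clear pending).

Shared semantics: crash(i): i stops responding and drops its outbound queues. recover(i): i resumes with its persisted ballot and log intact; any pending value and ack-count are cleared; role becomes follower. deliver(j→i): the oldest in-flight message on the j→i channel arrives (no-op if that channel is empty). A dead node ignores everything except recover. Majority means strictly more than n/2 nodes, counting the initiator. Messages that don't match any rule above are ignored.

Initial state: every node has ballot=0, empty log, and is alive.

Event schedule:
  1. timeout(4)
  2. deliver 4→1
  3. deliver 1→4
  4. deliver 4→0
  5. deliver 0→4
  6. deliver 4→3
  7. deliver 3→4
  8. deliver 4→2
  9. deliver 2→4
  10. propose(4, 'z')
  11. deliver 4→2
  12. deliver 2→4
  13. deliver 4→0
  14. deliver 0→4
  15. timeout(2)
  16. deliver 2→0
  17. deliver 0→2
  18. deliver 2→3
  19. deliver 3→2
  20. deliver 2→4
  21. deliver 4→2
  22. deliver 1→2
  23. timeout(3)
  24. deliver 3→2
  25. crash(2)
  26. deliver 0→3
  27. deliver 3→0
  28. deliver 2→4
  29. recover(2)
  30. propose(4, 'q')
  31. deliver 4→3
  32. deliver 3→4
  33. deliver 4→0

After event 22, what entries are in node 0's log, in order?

1. timeout(4):  <4:cand b9 ->
2. deliver 4→1:  <1:foll b9 ->
3. deliver 1→4:  nop
4. deliver 4→0:  <0:foll b9 ->
5. deliver 0→4:  <4:lead b9 ->
6. deliver 4→3:  <3:foll b9 ->
7. deliver 3→4:  nop
8. deliver 4→2:  <2:foll b9 ->
9. deliver 2→4:  nop
10. propose(4,'z'):  nop
11. deliver 4→2:  <2:foll b9 z>
12. deliver 2→4:  nop
13. deliver 4→0:  <0:foll b9 z>
14. deliver 0→4:  <4:lead b9 z>
15. timeout(2):  <2:cand b12 z>
16. deliver 2→0:  <0:foll b12 z>
17. deliver 0→2:  nop
18. deliver 2→3:  <3:foll b12 ->
19. deliver 3→2:  <2:lead b12 z>
20. deliver 2→4:  <4:foll b12 z>
21. deliver 4→2:  nop
22. deliver 1→2:  nop

z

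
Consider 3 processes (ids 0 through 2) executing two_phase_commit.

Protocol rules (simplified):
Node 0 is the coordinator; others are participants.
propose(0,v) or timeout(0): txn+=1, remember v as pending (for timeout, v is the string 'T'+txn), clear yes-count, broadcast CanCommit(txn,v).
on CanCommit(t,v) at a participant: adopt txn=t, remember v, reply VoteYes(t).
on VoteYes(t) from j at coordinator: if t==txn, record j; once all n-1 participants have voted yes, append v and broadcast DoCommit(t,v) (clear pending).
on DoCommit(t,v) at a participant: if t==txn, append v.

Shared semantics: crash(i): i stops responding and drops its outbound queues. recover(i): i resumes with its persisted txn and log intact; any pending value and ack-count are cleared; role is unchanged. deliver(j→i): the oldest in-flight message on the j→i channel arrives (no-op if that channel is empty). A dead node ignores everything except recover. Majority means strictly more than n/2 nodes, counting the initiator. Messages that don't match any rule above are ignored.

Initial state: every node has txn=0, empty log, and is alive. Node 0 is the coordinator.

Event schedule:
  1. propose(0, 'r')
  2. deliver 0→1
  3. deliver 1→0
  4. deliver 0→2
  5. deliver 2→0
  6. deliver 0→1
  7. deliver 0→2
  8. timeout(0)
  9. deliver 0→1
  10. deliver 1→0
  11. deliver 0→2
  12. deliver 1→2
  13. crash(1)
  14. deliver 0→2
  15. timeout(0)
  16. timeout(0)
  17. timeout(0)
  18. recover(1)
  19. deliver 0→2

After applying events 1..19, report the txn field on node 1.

e1 propose(0,'r'): 0[coor,t=1,-]
e2 deliver 0→1: 1[part,t=1,-]
e3 deliver 1→0: ·
e4 deliver 0→2: 2[part,t=1,-]
e5 deliver 2→0: 0[coor,t=1,r]
e6 deliver 0→1: 1[part,t=1,r]
e7 deliver 0→2: 2[part,t=1,r]
e8 timeout(0): 0[coor,t=2,r]
e9 deliver 0→1: 1[part,t=2,r]
e10 deliver 1→0: ·
e11 deliver 0→2: 2[part,t=2,r]
e12 deliver 1→2: ·
e13 crash(1): 1[✗part,t=2,r]
e14 deliver 0→2: ·
e15 timeout(0): 0[coor,t=3,r]
e16 timeout(0): 0[coor,t=4,r]
e17 timeout(0): 0[coor,t=5,r]
e18 recover(1): 1[part,t=2,r]
e19 deliver 0→2: 2[part,t=3,r]

2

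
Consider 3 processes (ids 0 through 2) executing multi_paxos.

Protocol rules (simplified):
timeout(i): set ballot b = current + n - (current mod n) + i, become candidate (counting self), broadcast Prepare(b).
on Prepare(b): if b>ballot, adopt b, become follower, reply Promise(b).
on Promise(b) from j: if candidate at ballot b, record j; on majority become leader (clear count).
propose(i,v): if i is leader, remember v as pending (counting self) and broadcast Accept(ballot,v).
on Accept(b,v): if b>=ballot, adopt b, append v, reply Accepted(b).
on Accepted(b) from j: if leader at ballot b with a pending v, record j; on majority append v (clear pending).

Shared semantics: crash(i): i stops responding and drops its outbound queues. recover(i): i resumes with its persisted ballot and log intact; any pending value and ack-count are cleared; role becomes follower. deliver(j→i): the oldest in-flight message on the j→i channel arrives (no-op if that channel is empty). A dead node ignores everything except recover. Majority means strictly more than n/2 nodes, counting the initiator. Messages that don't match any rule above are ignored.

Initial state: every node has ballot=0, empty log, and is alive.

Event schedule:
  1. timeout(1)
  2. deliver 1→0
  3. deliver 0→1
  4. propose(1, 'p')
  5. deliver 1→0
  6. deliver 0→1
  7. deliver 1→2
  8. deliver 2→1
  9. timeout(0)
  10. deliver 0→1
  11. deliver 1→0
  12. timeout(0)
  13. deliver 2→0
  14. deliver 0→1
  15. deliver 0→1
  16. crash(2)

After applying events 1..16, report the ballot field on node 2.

4

after 1 — timeout(1): n1:cand/b4/[-]
after 2 — deliver 1→0: n0:foll/b4/[-]
after 3 — deliver 0→1: n1:lead/b4/[-]
after 4 — propose(1,'p'): ·
after 5 — deliver 1→0: n0:foll/b4/[p]
after 6 — deliver 0→1: n1:lead/b4/[p]
after 7 — deliver 1→2: n2:foll/b4/[-]
after 8 — deliver 2→1: ·
after 9 — timeout(0): n0:cand/b6/[p]
after 10 — deliver 0→1: n1:foll/b6/[p]
after 11 — deliver 1→0: n0:lead/b6/[p]
after 12 — timeout(0): n0:cand/b9/[p]
after 13 — deliver 2→0: ·
after 14 — deliver 0→1: n1:foll/b9/[p]
after 15 — deliver 0→1: ·
after 16 — crash(2): n2:✗foll/b4/[-]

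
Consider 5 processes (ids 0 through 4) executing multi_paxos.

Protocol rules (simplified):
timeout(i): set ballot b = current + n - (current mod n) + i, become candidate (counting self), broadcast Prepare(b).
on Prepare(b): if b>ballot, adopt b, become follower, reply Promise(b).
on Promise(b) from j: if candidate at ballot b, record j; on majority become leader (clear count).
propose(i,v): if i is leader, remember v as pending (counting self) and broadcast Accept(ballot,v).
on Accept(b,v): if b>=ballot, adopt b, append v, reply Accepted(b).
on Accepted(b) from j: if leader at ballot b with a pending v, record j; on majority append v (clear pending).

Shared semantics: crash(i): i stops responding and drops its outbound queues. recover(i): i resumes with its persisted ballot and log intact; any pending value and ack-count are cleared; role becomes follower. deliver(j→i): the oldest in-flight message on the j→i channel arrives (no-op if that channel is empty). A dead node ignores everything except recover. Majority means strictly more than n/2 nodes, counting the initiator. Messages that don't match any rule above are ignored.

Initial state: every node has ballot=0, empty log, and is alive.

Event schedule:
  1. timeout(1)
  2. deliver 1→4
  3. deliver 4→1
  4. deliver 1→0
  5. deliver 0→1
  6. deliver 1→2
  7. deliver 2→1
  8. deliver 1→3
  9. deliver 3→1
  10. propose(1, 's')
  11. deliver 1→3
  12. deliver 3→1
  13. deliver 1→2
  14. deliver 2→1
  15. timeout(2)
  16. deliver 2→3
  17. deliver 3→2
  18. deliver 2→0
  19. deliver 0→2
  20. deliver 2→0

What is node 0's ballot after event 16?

6

e1 timeout(1): 1[cand,b=6,-]
e2 deliver 1→4: 4[foll,b=6,-]
e3 deliver 4→1: ·
e4 deliver 1→0: 0[foll,b=6,-]
e5 deliver 0→1: 1[lead,b=6,-]
e6 deliver 1→2: 2[foll,b=6,-]
e7 deliver 2→1: ·
e8 deliver 1→3: 3[foll,b=6,-]
e9 deliver 3→1: ·
e10 propose(1,'s'): ·
e11 deliver 1→3: 3[foll,b=6,s]
e12 deliver 3→1: ·
e13 deliver 1→2: 2[foll,b=6,s]
e14 deliver 2→1: 1[lead,b=6,s]
e15 timeout(2): 2[cand,b=12,s]
e16 deliver 2→3: 3[foll,b=12,s]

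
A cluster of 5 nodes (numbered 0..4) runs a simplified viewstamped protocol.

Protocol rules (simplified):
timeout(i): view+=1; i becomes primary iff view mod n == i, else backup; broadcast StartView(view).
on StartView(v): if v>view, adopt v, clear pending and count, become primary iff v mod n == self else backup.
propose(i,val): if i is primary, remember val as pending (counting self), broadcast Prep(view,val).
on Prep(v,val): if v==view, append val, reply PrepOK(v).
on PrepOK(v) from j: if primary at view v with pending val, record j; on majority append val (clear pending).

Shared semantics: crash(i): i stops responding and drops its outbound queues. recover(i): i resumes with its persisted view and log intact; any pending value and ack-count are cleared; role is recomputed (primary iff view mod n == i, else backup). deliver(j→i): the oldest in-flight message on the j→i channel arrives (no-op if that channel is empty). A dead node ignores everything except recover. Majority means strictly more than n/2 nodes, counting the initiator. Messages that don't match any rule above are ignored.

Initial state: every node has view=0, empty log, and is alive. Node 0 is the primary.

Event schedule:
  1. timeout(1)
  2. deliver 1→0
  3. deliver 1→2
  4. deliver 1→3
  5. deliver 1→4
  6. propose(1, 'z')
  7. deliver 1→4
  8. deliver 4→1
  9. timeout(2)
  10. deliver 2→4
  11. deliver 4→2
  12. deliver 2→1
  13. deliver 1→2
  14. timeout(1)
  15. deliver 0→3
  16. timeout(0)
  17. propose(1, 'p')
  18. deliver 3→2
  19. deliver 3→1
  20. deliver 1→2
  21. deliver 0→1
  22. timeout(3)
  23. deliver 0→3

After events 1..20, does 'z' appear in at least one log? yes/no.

yes

[1] timeout(1) → N1(prim v1 [-])
[2] deliver 1→0 → N0(back v1 [-])
[3] deliver 1→2 → N2(back v1 [-])
[4] deliver 1→3 → N3(back v1 [-])
[5] deliver 1→4 → N4(back v1 [-])
[6] propose(1,'z') → ∅
[7] deliver 1→4 → N4(back v1 [z])
[8] deliver 4→1 → ∅
[9] timeout(2) → N2(prim v2 [-])
[10] deliver 2→4 → N4(back v2 [z])
[11] deliver 4→2 → ∅
[12] deliver 2→1 → N1(back v2 [-])
[13] deliver 1→2 → ∅
[14] timeout(1) → N1(back v3 [-])
[15] deliver 0→3 → ∅
[16] timeout(0) → N0(back v2 [-])
[17] propose(1,'p') → ∅
[18] deliver 3→2 → ∅
[19] deliver 3→1 → ∅
[20] deliver 1→2 → N2(back v3 [-])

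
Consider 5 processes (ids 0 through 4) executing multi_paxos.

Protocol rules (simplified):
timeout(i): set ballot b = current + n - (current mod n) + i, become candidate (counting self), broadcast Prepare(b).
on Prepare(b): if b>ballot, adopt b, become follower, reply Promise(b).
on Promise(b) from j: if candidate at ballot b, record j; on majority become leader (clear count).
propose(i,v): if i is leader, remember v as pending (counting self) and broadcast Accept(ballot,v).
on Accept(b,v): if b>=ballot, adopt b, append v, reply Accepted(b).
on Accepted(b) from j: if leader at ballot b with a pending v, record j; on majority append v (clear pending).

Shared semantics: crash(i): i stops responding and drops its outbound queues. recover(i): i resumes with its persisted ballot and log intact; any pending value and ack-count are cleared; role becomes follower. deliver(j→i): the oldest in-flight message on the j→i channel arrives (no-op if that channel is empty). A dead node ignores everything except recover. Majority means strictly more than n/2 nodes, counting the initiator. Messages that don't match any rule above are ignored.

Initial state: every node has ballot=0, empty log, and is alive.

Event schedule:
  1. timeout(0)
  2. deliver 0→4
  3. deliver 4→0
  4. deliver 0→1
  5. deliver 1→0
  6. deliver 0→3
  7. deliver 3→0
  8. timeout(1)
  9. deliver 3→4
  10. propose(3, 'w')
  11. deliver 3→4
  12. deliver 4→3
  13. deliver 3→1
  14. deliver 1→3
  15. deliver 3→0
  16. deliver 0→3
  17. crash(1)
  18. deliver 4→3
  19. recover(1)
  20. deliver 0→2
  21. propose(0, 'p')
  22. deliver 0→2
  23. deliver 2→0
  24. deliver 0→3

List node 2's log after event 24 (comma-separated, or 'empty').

step 1 timeout(0): 0={cand,b=5,log=-}
step 2 deliver 0→4: 4={foll,b=5,log=-}
step 3 deliver 4→0: —
step 4 deliver 0→1: 1={foll,b=5,log=-}
step 5 deliver 1→0: 0={lead,b=5,log=-}
step 6 deliver 0→3: 3={foll,b=5,log=-}
step 7 deliver 3→0: —
step 8 timeout(1): 1={cand,b=11,log=-}
step 9 deliver 3→4: —
step 10 propose(3,'w'): —
step 11 deliver 3→4: —
step 12 deliver 4→3: —
step 13 deliver 3→1: —
step 14 deliver 1→3: 3={foll,b=11,log=-}
step 15 deliver 3→0: —
step 16 deliver 0→3: —
step 17 crash(1): 1={✗cand,b=11,log=-}
step 18 deliver 4→3: —
step 19 recover(1): 1={foll,b=11,log=-}
step 20 deliver 0→2: 2={foll,b=5,log=-}
step 21 propose(0,'p'): —
step 22 deliver 0→2: 2={foll,b=5,log=p}
step 23 deliver 2→0: —
step 24 deliver 0→3: —

p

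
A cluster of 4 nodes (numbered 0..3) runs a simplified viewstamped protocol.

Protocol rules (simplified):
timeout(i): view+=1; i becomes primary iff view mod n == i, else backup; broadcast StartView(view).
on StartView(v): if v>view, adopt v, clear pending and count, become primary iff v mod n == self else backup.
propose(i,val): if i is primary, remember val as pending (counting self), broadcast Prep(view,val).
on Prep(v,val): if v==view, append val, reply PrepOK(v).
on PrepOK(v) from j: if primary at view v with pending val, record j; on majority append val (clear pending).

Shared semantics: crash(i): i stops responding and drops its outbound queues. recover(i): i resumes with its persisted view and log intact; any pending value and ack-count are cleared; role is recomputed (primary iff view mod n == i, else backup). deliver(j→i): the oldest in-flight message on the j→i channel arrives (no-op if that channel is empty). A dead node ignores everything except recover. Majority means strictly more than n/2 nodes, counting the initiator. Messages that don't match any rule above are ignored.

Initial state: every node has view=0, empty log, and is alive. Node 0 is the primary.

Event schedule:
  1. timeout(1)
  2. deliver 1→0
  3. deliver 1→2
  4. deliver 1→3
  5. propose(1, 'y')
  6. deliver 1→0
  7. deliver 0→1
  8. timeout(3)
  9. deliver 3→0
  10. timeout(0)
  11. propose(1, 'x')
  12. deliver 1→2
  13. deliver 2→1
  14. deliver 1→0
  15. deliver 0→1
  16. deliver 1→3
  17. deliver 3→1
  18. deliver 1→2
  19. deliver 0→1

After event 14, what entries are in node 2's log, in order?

y

[1] timeout(1) → N1(prim v1 [-])
[2] deliver 1→0 → N0(back v1 [-])
[3] deliver 1→2 → N2(back v1 [-])
[4] deliver 1→3 → N3(back v1 [-])
[5] propose(1,'y') → ∅
[6] deliver 1→0 → N0(back v1 [y])
[7] deliver 0→1 → ∅
[8] timeout(3) → N3(back v2 [-])
[9] deliver 3→0 → N0(back v2 [y])
[10] timeout(0) → N0(back v3 [y])
[11] propose(1,'x') → ∅
[12] deliver 1→2 → N2(back v1 [y])
[13] deliver 2→1 → ∅
[14] deliver 1→0 → ∅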